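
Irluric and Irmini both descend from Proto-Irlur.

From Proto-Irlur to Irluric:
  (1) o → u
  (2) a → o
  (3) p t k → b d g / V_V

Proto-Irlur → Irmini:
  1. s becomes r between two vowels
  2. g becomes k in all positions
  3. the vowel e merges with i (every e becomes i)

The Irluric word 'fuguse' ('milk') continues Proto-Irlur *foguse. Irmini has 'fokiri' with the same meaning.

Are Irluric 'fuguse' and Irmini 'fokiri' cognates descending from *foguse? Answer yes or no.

Derive the expected Irmini reflex of *foguse:
Irmini: start from *foguse.
  rule 1 (rhotacism): foguse → fogure
  rule 2 (unconditioned shift): fogure → fokure
  rule 3 (vowel merger): fokure → fokuri
  ⇒ Irmini fokuri
The regular Irmini reflex would be 'fokuri', but the attested form is 'fokiri'. The correspondence is irregular, so they are not cognates (the Irmini form has a different source).

no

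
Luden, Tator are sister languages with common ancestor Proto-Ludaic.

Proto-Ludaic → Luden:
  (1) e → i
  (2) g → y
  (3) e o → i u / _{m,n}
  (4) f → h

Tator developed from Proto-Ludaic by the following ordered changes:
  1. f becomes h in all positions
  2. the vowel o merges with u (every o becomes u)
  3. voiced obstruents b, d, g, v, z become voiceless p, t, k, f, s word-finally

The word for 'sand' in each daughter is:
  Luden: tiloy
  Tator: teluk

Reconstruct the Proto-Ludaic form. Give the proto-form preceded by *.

Position 5: Luden has y, Tator has k. Taking the neighbouring segments as reconstructed: Luden y could go back to *g or *y; Tator k could go back to *k or *g — the one source consistent with every daughter is *g.
Position 4: Luden has o, Tator has u. Luden preserves o here (none of its changes turn any other segment into o), so the proto-segment is *o.
Continuing position by position gives *telog; check it forward:
Luden: start from *telog.
  rule 1 (vowel merger): telog → tilog
  rule 2 (unconditioned shift): tilog → tiloy
  rule 3: no change — tiloy
  rule 4: no change — tiloy
  ⇒ Luden tiloy
Tator: *telog > telug > teluk  (by vowel merger, final devoicing)
No other proto-form is consistent with every reflex, so the reconstruction is *telog.

*telog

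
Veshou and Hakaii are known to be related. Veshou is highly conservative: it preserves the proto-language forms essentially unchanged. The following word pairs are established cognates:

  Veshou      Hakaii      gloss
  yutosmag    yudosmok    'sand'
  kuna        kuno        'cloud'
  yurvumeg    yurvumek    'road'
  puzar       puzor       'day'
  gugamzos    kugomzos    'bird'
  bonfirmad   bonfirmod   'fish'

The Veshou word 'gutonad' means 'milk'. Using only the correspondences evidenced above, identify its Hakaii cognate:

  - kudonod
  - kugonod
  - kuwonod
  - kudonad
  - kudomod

gugamzos ~ kugomzos — Veshou g corresponds to Hakaii k word-initially before a back vowel.
yutosmag ~ yudosmok — Veshou t corresponds to Hakaii d between vowels (before a back vowel).
yutosmag ~ yudosmok, bonfirmad ~ bonfirmod — Veshou a corresponds to Hakaii o after a consonant, before a consonant other than r, m, n, p, b, f, v.
Applying these to Veshou 'gutonad':
  gutonad → kutonad   (g→k word-initially before a back vowel)
  kutonad → kudonad   (t→d between vowels (before a back vowel))
  kudonad → kudonod   (a→o after a consonant, before a consonant other than r, m, n, p, b, f, v)
So the Hakaii cognate is 'kudonod'.

kudonod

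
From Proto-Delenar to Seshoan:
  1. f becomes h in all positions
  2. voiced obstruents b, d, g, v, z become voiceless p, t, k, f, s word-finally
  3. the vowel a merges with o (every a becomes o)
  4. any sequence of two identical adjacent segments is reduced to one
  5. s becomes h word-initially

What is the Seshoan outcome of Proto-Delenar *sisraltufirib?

hisroltuhirip

Seshoan: *sisraltufirib > sisraltuhirib > sisraltuhirip > sisroltuhirip > hisroltuhirip  (by unconditioned shift, final devoicing, vowel merger, debuccalisation)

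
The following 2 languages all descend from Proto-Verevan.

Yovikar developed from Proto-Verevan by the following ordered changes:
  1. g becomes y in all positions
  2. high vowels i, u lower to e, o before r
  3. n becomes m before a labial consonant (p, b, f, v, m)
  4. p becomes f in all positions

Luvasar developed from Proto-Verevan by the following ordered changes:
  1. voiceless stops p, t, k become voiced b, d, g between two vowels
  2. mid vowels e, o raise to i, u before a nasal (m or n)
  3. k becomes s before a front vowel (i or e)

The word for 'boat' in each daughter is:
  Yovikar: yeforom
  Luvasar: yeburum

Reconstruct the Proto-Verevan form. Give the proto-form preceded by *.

Position 6: Yovikar has o, Luvasar has u. Taking the neighbouring segments as reconstructed: Yovikar o can only go back to *o; Luvasar u could go back to *o or *u — the one source consistent with every daughter is *o.
Position 4: Yovikar has o, Luvasar has u. Taking the neighbouring segments as reconstructed: Yovikar o could go back to *o or *u; Luvasar u can only go back to *u — the one source consistent with every daughter is *u.
Continuing position by position gives *yepurom; check it forward:
Yovikar: *yepurom > yeporom > yeforom  (by pre-rhotic lowering, unconditioned shift)
Luvasar: *yepurom
  yepurom → yeburom   [intervocalic voicing]
  yeburom → yeburum   [pre-nasal raising]
  yeburum (rule 3 does not apply)
  giving Luvasar yeburum.
No other proto-form is consistent with every reflex, so the reconstruction is *yepurom.

*yepurom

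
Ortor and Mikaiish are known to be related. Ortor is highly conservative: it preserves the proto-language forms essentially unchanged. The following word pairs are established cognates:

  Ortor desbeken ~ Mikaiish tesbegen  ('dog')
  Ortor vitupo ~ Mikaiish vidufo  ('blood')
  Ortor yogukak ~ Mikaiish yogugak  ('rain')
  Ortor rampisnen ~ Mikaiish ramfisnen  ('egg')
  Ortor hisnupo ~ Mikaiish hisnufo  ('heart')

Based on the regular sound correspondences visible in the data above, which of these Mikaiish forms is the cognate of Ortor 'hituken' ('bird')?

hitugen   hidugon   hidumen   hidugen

vitupo ~ vidufo — Ortor t corresponds to Mikaiish d between vowels (before a back vowel).
desbeken ~ tesbegen — Ortor k corresponds to Mikaiish g between vowels (before a front vowel).
Applying these to Ortor 'hituken':
  hituken → hiduken   (t→d between vowels (before a back vowel))
  hiduken → hidugen   (k→g between vowels (before a front vowel))
So the Mikaiish cognate is 'hidugen'.

hidugen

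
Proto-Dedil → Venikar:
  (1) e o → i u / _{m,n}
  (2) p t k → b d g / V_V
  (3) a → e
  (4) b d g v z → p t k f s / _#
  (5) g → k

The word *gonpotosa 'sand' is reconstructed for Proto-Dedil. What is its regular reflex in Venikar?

kunpodose

Venikar: *gonpotosa > gunpotosa > gunpodosa > gunpodose > kunpodose  (by pre-nasal raising, intervocalic voicing, vowel merger, unconditioned shift)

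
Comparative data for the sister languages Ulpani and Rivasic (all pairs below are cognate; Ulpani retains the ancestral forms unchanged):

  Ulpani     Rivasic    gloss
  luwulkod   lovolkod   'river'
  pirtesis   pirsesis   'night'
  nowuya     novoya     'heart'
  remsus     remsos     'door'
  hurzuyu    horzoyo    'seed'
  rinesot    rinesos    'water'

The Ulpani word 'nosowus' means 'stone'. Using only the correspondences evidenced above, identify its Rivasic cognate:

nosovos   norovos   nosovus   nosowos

luwulkod ~ lovolkod, nowuya ~ novoya — Ulpani w corresponds to Rivasic v between vowels (before a back vowel).
luwulkod ~ lovolkod, nowuya ~ novoya — Ulpani u corresponds to Rivasic o after a consonant, before a consonant other than r, m, n, p, b, f, v.
Applying these to Ulpani 'nosowus':
  nosowus → nosovus   (w→v between vowels (before a back vowel))
  nosovus → nosovos   (u→o after a consonant, before a consonant other than r, m, n, p, b, f, v)
So the Rivasic cognate is 'nosovos'.

nosovos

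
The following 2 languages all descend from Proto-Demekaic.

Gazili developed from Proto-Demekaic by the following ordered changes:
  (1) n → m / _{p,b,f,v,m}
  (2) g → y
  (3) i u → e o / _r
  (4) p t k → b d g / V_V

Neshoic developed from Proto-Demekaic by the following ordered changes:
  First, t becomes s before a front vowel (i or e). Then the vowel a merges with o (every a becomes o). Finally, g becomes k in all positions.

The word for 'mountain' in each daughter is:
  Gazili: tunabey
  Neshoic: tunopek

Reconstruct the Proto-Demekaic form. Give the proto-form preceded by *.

*tunapeg

Position 4: Gazili has a, Neshoic has o. Gazili preserves a here (none of its changes turn any other segment into a), so the proto-segment is *a.
Position 7: Gazili has y, Neshoic has k. Taking the neighbouring segments as reconstructed: Gazili y could go back to *g or *y; Neshoic k could go back to *k or *g — the one source consistent with every daughter is *g.
Continuing position by position gives *tunapeg; check it forward:
Gazili: *tunapeg
  tunapeg (rule 1 does not apply)
  tunapeg → tunapey   [unconditioned shift]
  tunapey (rule 3 does not apply)
  tunapey → tunabey   [intervocalic voicing]
  giving Gazili tunabey.
Neshoic: *tunapeg > tunopeg > tunopek  (by vowel merger, unconditioned shift)
Only *tunapeg yields all of Gazili tunabey, Neshoic tunopek.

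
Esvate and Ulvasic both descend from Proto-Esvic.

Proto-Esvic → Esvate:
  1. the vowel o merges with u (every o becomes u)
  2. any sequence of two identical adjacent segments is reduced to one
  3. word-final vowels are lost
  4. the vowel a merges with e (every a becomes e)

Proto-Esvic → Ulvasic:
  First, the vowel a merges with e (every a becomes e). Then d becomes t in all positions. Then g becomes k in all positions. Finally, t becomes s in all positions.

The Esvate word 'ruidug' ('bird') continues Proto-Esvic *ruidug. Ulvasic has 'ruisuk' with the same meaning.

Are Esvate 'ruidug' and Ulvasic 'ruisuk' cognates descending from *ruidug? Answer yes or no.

yes

Derive the expected Ulvasic reflex of *ruidug:
Ulvasic: *ruidug > ruitug > ruituk > ruisuk  (by unconditioned shift, unconditioned shift, unconditioned shift)
Ulvasic 'ruisuk' matches the regular reflex exactly, so the pair is cognate.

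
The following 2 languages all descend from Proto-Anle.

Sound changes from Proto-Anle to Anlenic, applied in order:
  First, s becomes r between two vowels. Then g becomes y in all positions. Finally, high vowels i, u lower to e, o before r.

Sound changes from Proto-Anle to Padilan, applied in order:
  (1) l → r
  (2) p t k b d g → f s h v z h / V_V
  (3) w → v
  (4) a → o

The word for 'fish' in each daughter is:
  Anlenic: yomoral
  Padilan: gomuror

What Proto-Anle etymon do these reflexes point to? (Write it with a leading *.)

*gomural

Position 4: Anlenic has o, Padilan has u. Padilan preserves u here (none of its changes turn any other segment into u), so the proto-segment is *u.
Position 1: Anlenic has y, Padilan has g. Padilan preserves g here (none of its changes turn any other segment into g), so the proto-segment is *g.
This points to *gomural. Verify forward in each daughter:
Anlenic: *gomural > yomural > yomoral  (by unconditioned shift, pre-rhotic lowering)
Padilan: start from *gomural.
  rule 1 (unconditioned shift): gomural → gomurar
  rule 2: no change — gomurar
  rule 3: no change — gomurar
  rule 4 (vowel merger): gomurar → gomuror
  ⇒ Padilan gomuror
No other proto-form is consistent with every reflex, so the reconstruction is *gomural.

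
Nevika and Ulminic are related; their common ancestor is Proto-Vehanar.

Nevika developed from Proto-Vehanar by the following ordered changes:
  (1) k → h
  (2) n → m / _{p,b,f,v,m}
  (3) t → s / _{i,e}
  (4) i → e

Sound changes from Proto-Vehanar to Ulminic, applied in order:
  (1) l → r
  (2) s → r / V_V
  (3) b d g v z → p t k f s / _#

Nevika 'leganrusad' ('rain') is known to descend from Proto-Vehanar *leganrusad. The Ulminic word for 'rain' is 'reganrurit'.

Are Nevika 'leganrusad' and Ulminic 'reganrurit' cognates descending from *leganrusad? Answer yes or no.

Derive the expected Ulminic reflex of *leganrusad:
Ulminic: *leganrusad
  leganrusad → reganrusad   [unconditioned shift]
  reganrusad → reganrurad   [rhotacism]
  reganrurad → reganrurat   [final devoicing]
  giving Ulminic reganrurat.
The regular Ulminic reflex would be 'reganrurat', but the attested form is 'reganrurit'. The correspondence is irregular, so they are not cognates (the Ulminic form has a different source).

no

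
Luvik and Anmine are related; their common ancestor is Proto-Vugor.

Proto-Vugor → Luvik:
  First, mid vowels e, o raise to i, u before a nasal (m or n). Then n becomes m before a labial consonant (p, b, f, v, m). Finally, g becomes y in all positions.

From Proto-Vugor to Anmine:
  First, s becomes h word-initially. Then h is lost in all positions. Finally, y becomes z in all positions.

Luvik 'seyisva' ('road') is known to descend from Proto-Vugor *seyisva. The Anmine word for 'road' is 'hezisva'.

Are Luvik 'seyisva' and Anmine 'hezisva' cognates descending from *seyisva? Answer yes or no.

no

Derive the expected Anmine reflex of *seyisva:
Anmine: *seyisva
  seyisva → heyisva   [debuccalisation]
  heyisva → eyisva   [h-loss]
  eyisva → ezisva   [unconditioned shift]
  giving Anmine ezisva.
The regular Anmine reflex would be 'ezisva', but the attested form is 'hezisva'. The correspondence is irregular, so they are not cognates (the Anmine form has a different source).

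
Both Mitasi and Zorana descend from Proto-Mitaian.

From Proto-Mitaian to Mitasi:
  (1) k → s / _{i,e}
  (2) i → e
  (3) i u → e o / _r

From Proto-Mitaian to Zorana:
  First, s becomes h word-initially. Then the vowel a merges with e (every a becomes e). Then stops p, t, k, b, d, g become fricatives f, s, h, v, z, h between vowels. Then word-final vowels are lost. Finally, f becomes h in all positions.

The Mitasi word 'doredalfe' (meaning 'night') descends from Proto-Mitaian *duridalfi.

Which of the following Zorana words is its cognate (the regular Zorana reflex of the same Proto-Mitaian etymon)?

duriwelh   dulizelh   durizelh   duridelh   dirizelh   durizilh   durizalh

durizelh

Zorana: *duridalfi
  duridalfi (rule 1 does not apply)
  duridalfi → duridelfi   [vowel merger]
  duridelfi → durizelfi   [intervocalic lenition]
  durizelfi → durizelf   [apocope]
  durizelf → durizelh   [unconditioned shift]
  giving Zorana durizelh.
The other candidates each miss or misapply at least one Zorana change.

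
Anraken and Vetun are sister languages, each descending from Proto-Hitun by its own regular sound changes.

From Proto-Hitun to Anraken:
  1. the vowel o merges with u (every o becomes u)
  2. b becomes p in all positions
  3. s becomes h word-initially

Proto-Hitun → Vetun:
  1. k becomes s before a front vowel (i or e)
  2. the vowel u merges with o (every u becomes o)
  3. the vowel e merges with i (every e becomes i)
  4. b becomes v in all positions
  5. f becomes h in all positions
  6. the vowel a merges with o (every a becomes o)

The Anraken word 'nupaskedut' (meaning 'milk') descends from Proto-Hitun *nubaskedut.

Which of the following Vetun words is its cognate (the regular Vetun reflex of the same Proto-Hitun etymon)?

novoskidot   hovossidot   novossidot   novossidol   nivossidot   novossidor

novossidot

Vetun: *nubaskedut
  nubaskedut → nubassedut   [palatalisation]
  nubassedut → nobassedot   [vowel merger]
  nobassedot → nobassidot   [vowel merger]
  nobassidot → novassidot   [unconditioned shift]
  novassidot (rule 5 does not apply)
  novassidot → novossidot   [vowel merger]
  giving Vetun novossidot.
Among the options, 'novossidot' alone shows every Vetun change applied in order.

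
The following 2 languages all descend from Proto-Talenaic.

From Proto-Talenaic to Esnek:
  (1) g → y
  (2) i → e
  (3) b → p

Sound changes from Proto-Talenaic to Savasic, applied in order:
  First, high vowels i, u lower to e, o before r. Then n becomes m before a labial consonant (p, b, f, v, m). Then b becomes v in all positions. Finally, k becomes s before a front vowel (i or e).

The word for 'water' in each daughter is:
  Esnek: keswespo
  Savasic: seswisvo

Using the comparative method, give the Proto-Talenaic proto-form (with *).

Position 7: Esnek has p, Savasic has v. Taking the neighbouring segments as reconstructed: Esnek p could go back to *p or *b; Savasic v could go back to *b or *v — the one source consistent with every daughter is *b.
Position 1: Esnek has k, Savasic has s. Esnek preserves k here (none of its changes turn any other segment into k), so the proto-segment is *k.
Position 5: Esnek has e, Savasic has i. Savasic preserves i here (none of its changes turn any other segment into i), so the proto-segment is *i.
The remaining positions agree across the daughters. Check the candidate against every language:
Esnek: *keswisbo
  keswisbo (rule 1 does not apply)
  keswisbo → keswesbo   [vowel merger]
  keswesbo → keswespo   [unconditioned shift]
  giving Esnek keswespo.
Savasic: *keswisbo
  keswisbo (rule 1 does not apply)
  keswisbo (rule 2 does not apply)
  keswisbo → keswisvo   [unconditioned shift]
  keswisvo → seswisvo   [palatalisation]
  giving Savasic seswisvo.
*keswisbo is the unique common source.

*keswisbo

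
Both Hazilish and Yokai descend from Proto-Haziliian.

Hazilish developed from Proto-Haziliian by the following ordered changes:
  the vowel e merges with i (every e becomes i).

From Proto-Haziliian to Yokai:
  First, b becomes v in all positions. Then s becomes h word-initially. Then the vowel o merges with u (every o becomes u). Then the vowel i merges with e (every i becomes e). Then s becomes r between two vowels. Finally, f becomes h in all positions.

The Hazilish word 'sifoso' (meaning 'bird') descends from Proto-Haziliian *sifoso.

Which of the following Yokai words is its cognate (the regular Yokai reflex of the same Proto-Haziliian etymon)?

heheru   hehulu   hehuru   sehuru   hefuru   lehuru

hehuru

Yokai: *sifoso
  sifoso (rule 1 does not apply)
  sifoso → hifoso   [debuccalisation]
  hifoso → hifusu   [vowel merger]
  hifusu → hefusu   [vowel merger]
  hefusu → hefuru   [rhotacism]
  hefuru → hehuru   [unconditioned shift]
  giving Yokai hehuru.
Among the options, 'hehuru' alone shows every Yokai change applied in order.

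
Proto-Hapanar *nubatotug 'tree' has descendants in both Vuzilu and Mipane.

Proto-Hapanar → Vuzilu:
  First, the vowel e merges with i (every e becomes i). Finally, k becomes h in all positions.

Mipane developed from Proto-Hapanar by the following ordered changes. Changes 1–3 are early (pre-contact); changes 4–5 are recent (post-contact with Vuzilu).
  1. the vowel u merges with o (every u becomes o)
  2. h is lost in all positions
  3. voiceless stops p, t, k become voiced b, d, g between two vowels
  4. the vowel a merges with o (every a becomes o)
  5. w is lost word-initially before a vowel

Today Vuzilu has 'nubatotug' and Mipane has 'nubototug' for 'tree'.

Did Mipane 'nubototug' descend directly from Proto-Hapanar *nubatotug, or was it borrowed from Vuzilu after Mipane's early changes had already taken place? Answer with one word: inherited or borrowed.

If inherited, *nubatotug would pass through all of Mipane's changes:
Mipane: *nubatotug
  nubatotug → nobatotog   [vowel merger]
  nobatotog (rule 2 does not apply)
  nobatotog → nobadodog   [intervocalic voicing]
  nobadodog → nobododog   [vowel merger]
  nobododog (rule 5 does not apply)
  giving Mipane nobododog.
If borrowed from Vuzilu 'nubatotug' after the early changes, it would undergo only the recent ones:
  rule 4 (vowel merger): nubatotug → nubototug
  rule 5 (glide loss): no change (nubototug)
  ⇒ as a loan: nubototug
Mipane 'nubototug' matches the loan outcome 'nubototug', not the inherited 'nobododog' — it skipped the early Mipane changes, so it was borrowed from Vuzilu.

borrowed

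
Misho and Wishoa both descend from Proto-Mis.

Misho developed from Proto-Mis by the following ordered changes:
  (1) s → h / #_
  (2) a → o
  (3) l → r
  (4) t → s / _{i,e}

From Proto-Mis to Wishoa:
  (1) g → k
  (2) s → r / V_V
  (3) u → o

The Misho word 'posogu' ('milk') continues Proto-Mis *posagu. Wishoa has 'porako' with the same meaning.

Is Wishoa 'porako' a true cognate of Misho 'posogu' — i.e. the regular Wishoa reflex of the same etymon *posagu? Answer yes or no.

yes

Derive the expected Wishoa reflex of *posagu:
Wishoa: *posagu
  posagu → posaku   [unconditioned shift]
  posaku → poraku   [rhotacism]
  poraku → porako   [vowel merger]
  giving Wishoa porako.
Wishoa 'porako' matches the regular reflex exactly, so the pair is cognate.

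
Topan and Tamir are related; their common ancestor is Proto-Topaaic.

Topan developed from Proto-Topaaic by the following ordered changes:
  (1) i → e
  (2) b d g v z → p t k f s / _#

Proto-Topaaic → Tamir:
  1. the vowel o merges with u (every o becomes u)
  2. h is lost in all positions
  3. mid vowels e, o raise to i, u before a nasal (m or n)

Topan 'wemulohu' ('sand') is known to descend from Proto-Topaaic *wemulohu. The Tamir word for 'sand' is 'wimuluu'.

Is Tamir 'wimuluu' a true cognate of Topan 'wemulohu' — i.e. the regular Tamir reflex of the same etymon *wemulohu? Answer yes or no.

yes

Derive the expected Tamir reflex of *wemulohu:
Tamir: *wemulohu
  wemulohu → wemuluhu   [vowel merger]
  wemuluhu → wemuluu   [h-loss]
  wemuluu → wimuluu   [pre-nasal raising]
  giving Tamir wimuluu.
Tamir 'wimuluu' matches the regular reflex exactly, so the pair is cognate.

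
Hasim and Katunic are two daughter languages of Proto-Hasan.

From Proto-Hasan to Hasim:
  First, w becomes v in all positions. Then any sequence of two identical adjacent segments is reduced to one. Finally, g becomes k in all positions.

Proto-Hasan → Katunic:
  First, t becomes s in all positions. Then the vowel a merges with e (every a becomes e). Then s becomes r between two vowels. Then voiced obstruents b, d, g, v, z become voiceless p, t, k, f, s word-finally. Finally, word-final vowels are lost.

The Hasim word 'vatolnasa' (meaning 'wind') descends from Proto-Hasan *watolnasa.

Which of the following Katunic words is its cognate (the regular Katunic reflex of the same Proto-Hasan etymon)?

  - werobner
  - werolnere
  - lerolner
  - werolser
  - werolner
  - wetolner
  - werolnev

werolner

Katunic: start from *watolnasa.
  rule 1 (unconditioned shift): watolnasa → wasolnasa
  rule 2 (vowel merger): wasolnasa → wesolnese
  rule 3 (rhotacism): wesolnese → werolnere
  rule 4: no change — werolnere
  rule 5 (apocope): werolnere → werolner
  ⇒ Katunic werolner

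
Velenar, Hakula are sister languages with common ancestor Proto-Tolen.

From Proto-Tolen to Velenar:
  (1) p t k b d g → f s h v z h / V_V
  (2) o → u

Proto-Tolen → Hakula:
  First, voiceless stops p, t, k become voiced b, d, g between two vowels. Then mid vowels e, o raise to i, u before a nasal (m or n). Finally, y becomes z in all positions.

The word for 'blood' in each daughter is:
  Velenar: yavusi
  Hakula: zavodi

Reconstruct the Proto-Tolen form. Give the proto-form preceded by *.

*yavoti

Position 5: Velenar has s, Hakula has d. Taking the neighbouring segments as reconstructed: Velenar s could go back to *t or *s; Hakula d could go back to *t or *d — the one source consistent with every daughter is *t.
Position 1: Velenar has y, Hakula has z. Velenar preserves y here (none of its changes turn any other segment into y), so the proto-segment is *y.
Continuing position by position gives *yavoti; check it forward:
Velenar: *yavoti
  yavoti → yavosi   [intervocalic lenition]
  yavosi → yavusi   [vowel merger]
  giving Velenar yavusi.
Hakula: *yavoti
  yavoti → yavodi   [intervocalic voicing]
  yavodi (rule 2 does not apply)
  yavodi → zavodi   [unconditioned shift]
  giving Hakula zavodi.
Only *yavoti yields all of Velenar yavusi, Hakula zavodi.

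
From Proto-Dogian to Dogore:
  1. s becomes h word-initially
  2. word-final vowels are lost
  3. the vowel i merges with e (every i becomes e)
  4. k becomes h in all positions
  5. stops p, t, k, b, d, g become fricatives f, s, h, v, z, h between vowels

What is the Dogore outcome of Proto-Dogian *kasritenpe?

hasresenp

Dogore: *kasritenpe > kasritenp > kasretenp > hasretenp > hasresenp  (by apocope, vowel merger, unconditioned shift, intervocalic lenition)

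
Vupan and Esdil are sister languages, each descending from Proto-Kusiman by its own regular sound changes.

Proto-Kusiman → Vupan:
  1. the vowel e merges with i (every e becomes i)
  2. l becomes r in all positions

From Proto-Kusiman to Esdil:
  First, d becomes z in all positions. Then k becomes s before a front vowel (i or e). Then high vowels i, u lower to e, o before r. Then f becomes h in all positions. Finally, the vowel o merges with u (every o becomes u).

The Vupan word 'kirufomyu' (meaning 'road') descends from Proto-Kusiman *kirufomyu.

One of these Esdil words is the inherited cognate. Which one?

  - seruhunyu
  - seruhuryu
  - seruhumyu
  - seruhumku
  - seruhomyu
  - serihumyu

Esdil: *kirufomyu
  kirufomyu (rule 1 does not apply)
  kirufomyu → sirufomyu   [palatalisation]
  sirufomyu → serufomyu   [pre-rhotic lowering]
  serufomyu → seruhomyu   [unconditioned shift]
  seruhomyu → seruhumyu   [vowel merger]
  giving Esdil seruhumyu.
The other candidates each miss or misapply at least one Esdil change.

seruhumyu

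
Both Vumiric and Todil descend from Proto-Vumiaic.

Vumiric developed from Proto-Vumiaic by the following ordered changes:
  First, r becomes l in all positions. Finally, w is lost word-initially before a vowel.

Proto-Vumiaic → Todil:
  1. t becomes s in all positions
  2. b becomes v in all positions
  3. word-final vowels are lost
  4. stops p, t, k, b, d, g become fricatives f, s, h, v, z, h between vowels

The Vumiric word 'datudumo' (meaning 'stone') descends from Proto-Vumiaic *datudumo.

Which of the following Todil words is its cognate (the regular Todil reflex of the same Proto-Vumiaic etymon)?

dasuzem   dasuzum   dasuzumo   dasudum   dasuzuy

Todil: *datudumo > dasudumo > dasudum > dasuzum  (by unconditioned shift, apocope, intervocalic lenition)

dasuzum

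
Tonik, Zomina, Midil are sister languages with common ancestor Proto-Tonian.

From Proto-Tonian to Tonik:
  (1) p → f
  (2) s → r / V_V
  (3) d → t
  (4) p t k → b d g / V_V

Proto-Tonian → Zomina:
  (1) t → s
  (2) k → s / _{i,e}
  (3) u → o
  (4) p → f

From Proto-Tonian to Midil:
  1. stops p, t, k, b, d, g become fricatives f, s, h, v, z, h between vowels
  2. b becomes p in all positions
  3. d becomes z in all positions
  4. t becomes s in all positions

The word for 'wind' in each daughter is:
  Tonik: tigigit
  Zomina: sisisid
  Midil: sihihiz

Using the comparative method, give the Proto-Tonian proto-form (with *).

*tikikid

Position 3: Tonik has g, Zomina has s, Midil has h. Taking the neighbouring segments as reconstructed: Tonik g could go back to *k or *g; Zomina s could go back to *t or *k or *s; Midil h could go back to *k or *g or *h — the one source consistent with every daughter is *k.
Position 5: Tonik has g, Zomina has s, Midil has h. Taking the neighbouring segments as reconstructed: Tonik g could go back to *k or *g; Zomina s could go back to *t or *k or *s; Midil h could go back to *k or *g or *h — the one source consistent with every daughter is *k.
Position 1: Tonik has t, Zomina has s, Midil has s. Taking the neighbouring segments as reconstructed: Tonik t could go back to *t or *d; Zomina s could go back to *t or *k or *s; Midil s could go back to *t or *s — the one source consistent with every daughter is *t.
This points to *tikikid. Verify forward in each daughter:
Tonik: *tikikid > tikikit > tigigit  (by unconditioned shift, intervocalic voicing)
Zomina: *tikikid
  tikikid → sikikid   [unconditioned shift]
  sikikid → sisisid   [palatalisation]
  sisisid (rule 3 does not apply)
  sisisid (rule 4 does not apply)
  giving Zomina sisisid.
Midil: *tikikid > tihihid > tihihiz > sihihiz  (by intervocalic lenition, unconditioned shift, unconditioned shift)
*tikikid is the unique common source.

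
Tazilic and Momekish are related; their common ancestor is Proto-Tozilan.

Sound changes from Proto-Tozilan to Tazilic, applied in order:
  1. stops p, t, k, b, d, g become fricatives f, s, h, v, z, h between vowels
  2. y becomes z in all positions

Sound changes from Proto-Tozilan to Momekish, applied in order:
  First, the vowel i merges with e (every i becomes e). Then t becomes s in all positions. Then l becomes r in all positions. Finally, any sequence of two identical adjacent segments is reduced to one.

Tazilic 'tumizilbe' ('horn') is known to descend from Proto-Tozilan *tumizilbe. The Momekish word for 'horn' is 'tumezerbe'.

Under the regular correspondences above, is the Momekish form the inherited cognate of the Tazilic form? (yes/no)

Derive the expected Momekish reflex of *tumizilbe:
Momekish: *tumizilbe
  tumizilbe → tumezelbe   [vowel merger]
  tumezelbe → sumezelbe   [unconditioned shift]
  sumezelbe → sumezerbe   [unconditioned shift]
  sumezerbe (rule 4 does not apply)
  giving Momekish sumezerbe.
The regular Momekish reflex would be 'sumezerbe', but the attested form is 'tumezerbe'. The correspondence is irregular, so they are not cognates (the Momekish form has a different source).

no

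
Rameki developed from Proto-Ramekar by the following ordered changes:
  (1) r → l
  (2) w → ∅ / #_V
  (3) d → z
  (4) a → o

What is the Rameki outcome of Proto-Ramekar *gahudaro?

Rameki: *gahudaro > gahudalo > gahuzalo > gohuzolo  (by unconditioned shift, unconditioned shift, vowel merger)

gohuzolo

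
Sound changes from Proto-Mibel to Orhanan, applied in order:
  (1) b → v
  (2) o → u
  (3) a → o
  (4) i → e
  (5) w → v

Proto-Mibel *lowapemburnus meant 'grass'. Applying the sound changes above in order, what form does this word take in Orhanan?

Orhanan: start from *lowapemburnus.
  rule 1 (unconditioned shift): lowapemburnus → lowapemvurnus
  rule 2 (vowel merger): lowapemvurnus → luwapemvurnus
  rule 3 (vowel merger): luwapemvurnus → luwopemvurnus
  rule 4: no change — luwopemvurnus
  rule 5 (unconditioned shift): luwopemvurnus → luvopemvurnus
  ⇒ Orhanan luvopemvurnus

luvopemvurnus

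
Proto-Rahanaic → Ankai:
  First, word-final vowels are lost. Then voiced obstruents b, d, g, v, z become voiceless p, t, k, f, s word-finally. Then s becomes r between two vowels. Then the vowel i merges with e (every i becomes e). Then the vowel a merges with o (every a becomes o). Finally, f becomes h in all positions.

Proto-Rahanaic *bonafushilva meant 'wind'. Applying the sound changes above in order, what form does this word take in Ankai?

bonohushelh

Ankai: *bonafushilva > bonafushilv > bonafushilf > bonafushelf > bonofushelf > bonohushelh  (by apocope, final devoicing, vowel merger, vowel merger, unconditioned shift)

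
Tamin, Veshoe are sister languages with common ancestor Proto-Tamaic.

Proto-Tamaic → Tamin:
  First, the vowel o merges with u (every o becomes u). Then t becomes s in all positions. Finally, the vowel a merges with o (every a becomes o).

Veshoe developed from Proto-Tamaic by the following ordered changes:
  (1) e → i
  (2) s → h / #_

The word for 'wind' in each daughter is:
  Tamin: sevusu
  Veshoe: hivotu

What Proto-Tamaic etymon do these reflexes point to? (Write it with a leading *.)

Position 5: Tamin has s, Veshoe has t. Veshoe preserves t here (none of its changes turn any other segment into t), so the proto-segment is *t.
Position 2: Tamin has e, Veshoe has i. Tamin preserves e here (none of its changes turn any other segment into e), so the proto-segment is *e.
Position 1: Tamin has s, Veshoe has h. Taking the neighbouring segments as reconstructed: Tamin s could go back to *t or *s; Veshoe h could go back to *s or *h — the one source consistent with every daughter is *s.
Continuing position by position gives *sevotu; check it forward:
Tamin: *sevotu > sevutu > sevusu  (by vowel merger, unconditioned shift)
Veshoe: start from *sevotu.
  rule 1 (vowel merger): sevotu → sivotu
  rule 2 (debuccalisation): sivotu → hivotu
  ⇒ Veshoe hivotu
No other proto-form is consistent with every reflex, so the reconstruction is *sevotu.

*sevotu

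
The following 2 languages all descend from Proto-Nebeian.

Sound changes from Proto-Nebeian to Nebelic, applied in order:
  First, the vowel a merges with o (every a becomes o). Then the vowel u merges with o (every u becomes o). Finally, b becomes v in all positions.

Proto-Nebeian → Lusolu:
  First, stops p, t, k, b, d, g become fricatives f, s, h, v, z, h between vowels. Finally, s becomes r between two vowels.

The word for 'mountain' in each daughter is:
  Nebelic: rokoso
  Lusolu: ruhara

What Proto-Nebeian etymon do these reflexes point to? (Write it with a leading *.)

Position 2: Nebelic has o, Lusolu has u. Lusolu preserves u here (none of its changes turn any other segment into u), so the proto-segment is *u.
Position 4: Nebelic has o, Lusolu has a. Lusolu preserves a here (none of its changes turn any other segment into a), so the proto-segment is *a.
Verify the candidate proto-form against each daughter:
Nebelic: *rukasa
  rukasa → rukoso   [vowel merger]
  rukoso → rokoso   [vowel merger]
  rokoso (rule 3 does not apply)
  giving Nebelic rokoso.
Lusolu: start from *rukasa.
  rule 1 (intervocalic lenition): rukasa → ruhasa
  rule 2 (rhotacism): ruhasa → ruhara
  ⇒ Lusolu ruhara
No other proto-form is consistent with every reflex, so the reconstruction is *rukasa.

*rukasa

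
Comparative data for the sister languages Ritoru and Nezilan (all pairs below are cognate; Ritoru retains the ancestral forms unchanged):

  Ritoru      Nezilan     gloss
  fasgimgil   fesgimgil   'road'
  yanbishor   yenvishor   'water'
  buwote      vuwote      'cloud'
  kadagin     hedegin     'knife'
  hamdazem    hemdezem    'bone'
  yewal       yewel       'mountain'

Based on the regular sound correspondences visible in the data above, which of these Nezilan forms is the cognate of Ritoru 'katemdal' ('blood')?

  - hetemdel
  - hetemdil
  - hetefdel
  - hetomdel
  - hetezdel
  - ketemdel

kadagin ~ hedegin — Ritoru k corresponds to Nezilan h word-initially before a back vowel.
fasgimgil ~ fesgimgil, kadagin ~ hedegin — Ritoru a corresponds to Nezilan e after a consonant, before a consonant other than r, m, n, p, b, f, v.
Applying these to Ritoru 'katemdal':
  katemdal → hatemdal   (k→h word-initially before a back vowel)
  hatemdal → hetemdal   (a→e after a consonant, before a consonant other than r, m, n, p, b, f, v)
  hetemdal → hetemdel   (a→e after a consonant, before a consonant other than r, m, n, p, b, f, v)
So the Nezilan cognate is 'hetemdel'.

hetemdel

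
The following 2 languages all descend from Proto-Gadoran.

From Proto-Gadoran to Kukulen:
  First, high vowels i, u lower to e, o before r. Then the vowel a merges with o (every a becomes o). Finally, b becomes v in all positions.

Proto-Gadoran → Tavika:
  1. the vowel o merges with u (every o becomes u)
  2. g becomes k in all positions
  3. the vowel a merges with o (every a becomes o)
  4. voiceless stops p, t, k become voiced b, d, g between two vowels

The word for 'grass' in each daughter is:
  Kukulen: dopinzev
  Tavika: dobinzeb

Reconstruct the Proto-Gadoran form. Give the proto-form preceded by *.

*dapinzeb

Position 2: Kukulen has o, Tavika has o. In Tavika, o can only continue *a, so the proto-segment is *a.
Position 8: Kukulen has v, Tavika has b. Taking the neighbouring segments as reconstructed: Kukulen v could go back to *b or *v; Tavika b can only go back to *b — the one source consistent with every daughter is *b.
Verify the candidate proto-form against each daughter:
Kukulen: start from *dapinzeb.
  rule 1: no change — dapinzeb
  rule 2 (vowel merger): dapinzeb → dopinzeb
  rule 3 (unconditioned shift): dopinzeb → dopinzev
  ⇒ Kukulen dopinzev
Tavika: start from *dapinzeb.
  rule 1: no change — dapinzeb
  rule 2: no change — dapinzeb
  rule 3 (vowel merger): dapinzeb → dopinzeb
  rule 4 (intervocalic voicing): dopinzeb → dobinzeb
  ⇒ Tavika dobinzeb
No other proto-form is consistent with every reflex, so the reconstruction is *dapinzeb.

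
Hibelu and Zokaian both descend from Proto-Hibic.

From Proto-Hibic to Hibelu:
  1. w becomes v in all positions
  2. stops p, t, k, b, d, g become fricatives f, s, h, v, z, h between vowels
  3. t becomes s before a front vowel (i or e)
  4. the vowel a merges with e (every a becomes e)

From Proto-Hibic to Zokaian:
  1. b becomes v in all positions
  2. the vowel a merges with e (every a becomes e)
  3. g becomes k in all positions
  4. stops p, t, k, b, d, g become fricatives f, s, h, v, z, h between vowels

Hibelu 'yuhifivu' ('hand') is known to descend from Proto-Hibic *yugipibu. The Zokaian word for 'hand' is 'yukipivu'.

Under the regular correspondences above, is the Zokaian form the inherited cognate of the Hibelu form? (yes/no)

no

Derive the expected Zokaian reflex of *yugipibu:
Zokaian: *yugipibu
  yugipibu → yugipivu   [unconditioned shift]
  yugipivu (rule 2 does not apply)
  yugipivu → yukipivu   [unconditioned shift]
  yukipivu → yuhifivu   [intervocalic lenition]
  giving Zokaian yuhifivu.
The regular Zokaian reflex would be 'yuhifivu', but the attested form is 'yukipivu'. The correspondence is irregular, so they are not cognates (the Zokaian form has a different source).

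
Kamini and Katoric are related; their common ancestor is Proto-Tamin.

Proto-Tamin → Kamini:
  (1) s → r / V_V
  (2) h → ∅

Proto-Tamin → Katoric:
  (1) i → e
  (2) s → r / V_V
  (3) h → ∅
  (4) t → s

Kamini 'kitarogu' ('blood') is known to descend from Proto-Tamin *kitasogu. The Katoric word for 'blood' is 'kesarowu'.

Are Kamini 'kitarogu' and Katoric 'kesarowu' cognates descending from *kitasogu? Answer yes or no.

no

Derive the expected Katoric reflex of *kitasogu:
Katoric: *kitasogu
  kitasogu → ketasogu   [vowel merger]
  ketasogu → ketarogu   [rhotacism]
  ketarogu (rule 3 does not apply)
  ketarogu → kesarogu   [unconditioned shift]
  giving Katoric kesarogu.
The regular Katoric reflex would be 'kesarogu', but the attested form is 'kesarowu'. The correspondence is irregular, so they are not cognates (the Katoric form has a different source).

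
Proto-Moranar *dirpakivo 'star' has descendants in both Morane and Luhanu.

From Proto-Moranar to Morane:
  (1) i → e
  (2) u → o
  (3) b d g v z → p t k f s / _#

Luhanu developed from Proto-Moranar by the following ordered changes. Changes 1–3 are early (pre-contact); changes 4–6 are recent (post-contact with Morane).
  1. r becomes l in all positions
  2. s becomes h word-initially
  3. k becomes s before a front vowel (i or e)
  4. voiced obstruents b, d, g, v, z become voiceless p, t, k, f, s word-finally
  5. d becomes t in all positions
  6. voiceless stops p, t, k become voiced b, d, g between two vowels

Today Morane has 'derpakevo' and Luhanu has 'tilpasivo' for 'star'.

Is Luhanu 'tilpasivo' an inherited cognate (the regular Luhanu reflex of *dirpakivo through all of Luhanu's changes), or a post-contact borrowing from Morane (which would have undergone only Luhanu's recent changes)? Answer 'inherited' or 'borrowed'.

inherited

If inherited, *dirpakivo would pass through all of Luhanu's changes:
Luhanu: start from *dirpakivo.
  rule 1 (unconditioned shift): dirpakivo → dilpakivo
  rule 2: no change — dilpakivo
  rule 3 (palatalisation): dilpakivo → dilpasivo
  rule 4: no change — dilpasivo
  rule 5 (unconditioned shift): dilpasivo → tilpasivo
  rule 6: no change — tilpasivo
  ⇒ Luhanu tilpasivo
If borrowed from Morane 'derpakevo' after the early changes, it would undergo only the recent ones:
  rule 4 (final devoicing): no change (derpakevo)
  rule 5 (unconditioned shift): derpakevo → terpakevo
  rule 6 (intervocalic voicing): terpakevo → terpagevo
  ⇒ as a loan: terpagevo
Luhanu 'tilpasivo' matches the inherited outcome exactly, so it is an inherited cognate, not a loan.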